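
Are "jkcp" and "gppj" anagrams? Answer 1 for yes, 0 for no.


Strings: "jkcp", "gppj"
Sorted first:  cjkp
Sorted second: gjpp
Differ at position 0: 'c' vs 'g' => not anagrams

0


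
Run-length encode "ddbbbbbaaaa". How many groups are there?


Input: ddbbbbbaaaa
Scanning for consecutive runs:
  Group 1: 'd' x 2 (positions 0-1)
  Group 2: 'b' x 5 (positions 2-6)
  Group 3: 'a' x 4 (positions 7-10)
Total groups: 3

3


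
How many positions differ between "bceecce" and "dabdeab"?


Comparing "bceecce" and "dabdeab" position by position:
  Position 0: 'b' vs 'd' => DIFFER
  Position 1: 'c' vs 'a' => DIFFER
  Position 2: 'e' vs 'b' => DIFFER
  Position 3: 'e' vs 'd' => DIFFER
  Position 4: 'c' vs 'e' => DIFFER
  Position 5: 'c' vs 'a' => DIFFER
  Position 6: 'e' vs 'b' => DIFFER
Positions that differ: 7

7


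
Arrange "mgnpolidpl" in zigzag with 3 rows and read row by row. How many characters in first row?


Zigzag "mgnpolidpl" into 3 rows:
Placing characters:
  'm' => row 0
  'g' => row 1
  'n' => row 2
  'p' => row 1
  'o' => row 0
  'l' => row 1
  'i' => row 2
  'd' => row 1
  'p' => row 0
  'l' => row 1
Rows:
  Row 0: "mop"
  Row 1: "gpldl"
  Row 2: "ni"
First row length: 3

3


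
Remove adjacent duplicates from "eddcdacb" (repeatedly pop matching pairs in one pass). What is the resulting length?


Input: eddcdacb
Stack-based adjacent duplicate removal:
  Read 'e': push. Stack: e
  Read 'd': push. Stack: ed
  Read 'd': matches stack top 'd' => pop. Stack: e
  Read 'c': push. Stack: ec
  Read 'd': push. Stack: ecd
  Read 'a': push. Stack: ecda
  Read 'c': push. Stack: ecdac
  Read 'b': push. Stack: ecdacb
Final stack: "ecdacb" (length 6)

6


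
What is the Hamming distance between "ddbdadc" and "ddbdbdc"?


Comparing "ddbdadc" and "ddbdbdc" position by position:
  Position 0: 'd' vs 'd' => same
  Position 1: 'd' vs 'd' => same
  Position 2: 'b' vs 'b' => same
  Position 3: 'd' vs 'd' => same
  Position 4: 'a' vs 'b' => differ
  Position 5: 'd' vs 'd' => same
  Position 6: 'c' vs 'c' => same
Total differences (Hamming distance): 1

1


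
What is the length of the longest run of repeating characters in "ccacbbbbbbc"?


Input: "ccacbbbbbbc"
Scanning for longest run:
  Position 1 ('c'): continues run of 'c', length=2
  Position 2 ('a'): new char, reset run to 1
  Position 3 ('c'): new char, reset run to 1
  Position 4 ('b'): new char, reset run to 1
  Position 5 ('b'): continues run of 'b', length=2
  Position 6 ('b'): continues run of 'b', length=3
  Position 7 ('b'): continues run of 'b', length=4
  Position 8 ('b'): continues run of 'b', length=5
  Position 9 ('b'): continues run of 'b', length=6
  Position 10 ('c'): new char, reset run to 1
Longest run: 'b' with length 6

6


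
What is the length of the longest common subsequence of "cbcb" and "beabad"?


LCS of "cbcb" and "beabad"
DP table:
           b    e    a    b    a    d
      0    0    0    0    0    0    0
  c   0    0    0    0    0    0    0
  b   0    1    1    1    1    1    1
  c   0    1    1    1    1    1    1
  b   0    1    1    1    2    2    2
LCS length = dp[4][6] = 2

2


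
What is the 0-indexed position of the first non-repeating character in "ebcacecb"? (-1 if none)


Input: ebcacecb
Character frequencies:
  'a': 1
  'b': 2
  'c': 3
  'e': 2
Scanning left to right for freq == 1:
  Position 0 ('e'): freq=2, skip
  Position 1 ('b'): freq=2, skip
  Position 2 ('c'): freq=3, skip
  Position 3 ('a'): unique! => answer = 3

3


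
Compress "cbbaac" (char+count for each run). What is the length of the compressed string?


Input: cbbaac
Runs:
  'c' x 1 => "c1"
  'b' x 2 => "b2"
  'a' x 2 => "a2"
  'c' x 1 => "c1"
Compressed: "c1b2a2c1"
Compressed length: 8

8


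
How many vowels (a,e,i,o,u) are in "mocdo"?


Input: mocdo
Checking each character:
  'm' at position 0: consonant
  'o' at position 1: vowel (running total: 1)
  'c' at position 2: consonant
  'd' at position 3: consonant
  'o' at position 4: vowel (running total: 2)
Total vowels: 2

2


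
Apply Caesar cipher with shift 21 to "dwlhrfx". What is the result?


Caesar cipher: shift "dwlhrfx" by 21
  'd' (pos 3) + 21 = pos 24 = 'y'
  'w' (pos 22) + 21 = pos 17 = 'r'
  'l' (pos 11) + 21 = pos 6 = 'g'
  'h' (pos 7) + 21 = pos 2 = 'c'
  'r' (pos 17) + 21 = pos 12 = 'm'
  'f' (pos 5) + 21 = pos 0 = 'a'
  'x' (pos 23) + 21 = pos 18 = 's'
Result: yrgcmas

yrgcmas


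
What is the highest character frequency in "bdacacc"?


Input: bdacacc
Character counts:
  'a': 2
  'b': 1
  'c': 3
  'd': 1
Maximum frequency: 3

3


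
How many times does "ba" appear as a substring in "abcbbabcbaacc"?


Searching for "ba" in "abcbbabcbaacc"
Scanning each position:
  Position 0: "ab" => no
  Position 1: "bc" => no
  Position 2: "cb" => no
  Position 3: "bb" => no
  Position 4: "ba" => MATCH
  Position 5: "ab" => no
  Position 6: "bc" => no
  Position 7: "cb" => no
  Position 8: "ba" => MATCH
  Position 9: "aa" => no
  Position 10: "ac" => no
  Position 11: "cc" => no
Total occurrences: 2

2


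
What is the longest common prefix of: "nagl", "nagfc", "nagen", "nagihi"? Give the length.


Words: nagl, nagfc, nagen, nagihi
  Position 0: all 'n' => match
  Position 1: all 'a' => match
  Position 2: all 'g' => match
  Position 3: ('l', 'f', 'e', 'i') => mismatch, stop
LCP = "nag" (length 3)

3


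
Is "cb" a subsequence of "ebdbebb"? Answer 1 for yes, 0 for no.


Check if "cb" is a subsequence of "ebdbebb"
Greedy scan:
  Position 0 ('e'): no match needed
  Position 1 ('b'): no match needed
  Position 2 ('d'): no match needed
  Position 3 ('b'): no match needed
  Position 4 ('e'): no match needed
  Position 5 ('b'): no match needed
  Position 6 ('b'): no match needed
Only matched 0/2 characters => not a subsequence

0


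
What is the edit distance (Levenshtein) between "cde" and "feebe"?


Computing edit distance: "cde" -> "feebe"
DP table:
           f    e    e    b    e
      0    1    2    3    4    5
  c   1    1    2    3    4    5
  d   2    2    2    3    4    5
  e   3    3    2    2    3    4
Edit distance = dp[3][5] = 4

4


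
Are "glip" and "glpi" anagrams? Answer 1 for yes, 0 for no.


Strings: "glip", "glpi"
Sorted first:  gilp
Sorted second: gilp
Sorted forms match => anagrams

1


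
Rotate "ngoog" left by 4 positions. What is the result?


Input: "ngoog", rotate left by 4
First 4 characters: "ngoo"
Remaining characters: "g"
Concatenate remaining + first: "g" + "ngoo" = "gngoo"

gngoo


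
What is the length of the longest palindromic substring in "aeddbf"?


Input: "aeddbf"
Checking substrings for palindromes:
  [2:4] "dd" (len 2) => palindrome
Longest palindromic substring: "dd" with length 2

2


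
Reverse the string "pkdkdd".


Input: pkdkdd
Reading characters right to left:
  Position 5: 'd'
  Position 4: 'd'
  Position 3: 'k'
  Position 2: 'd'
  Position 1: 'k'
  Position 0: 'p'
Reversed: ddkdkp

ddkdkp


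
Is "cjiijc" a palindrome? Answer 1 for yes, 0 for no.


Input: cjiijc
Reversed: cjiijc
  Compare pos 0 ('c') with pos 5 ('c'): match
  Compare pos 1 ('j') with pos 4 ('j'): match
  Compare pos 2 ('i') with pos 3 ('i'): match
Result: palindrome

1


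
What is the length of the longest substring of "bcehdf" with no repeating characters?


Input: "bcehdf"
Sliding window (track last position of each char):
  Position 0 ('b'): window [0,0] length 1 -- new best
  Position 1 ('c'): window [0,1] length 2 -- new best
  Position 2 ('e'): window [0,2] length 3 -- new best
  Position 3 ('h'): window [0,3] length 4 -- new best
  Position 4 ('d'): window [0,4] length 5 -- new best
  Position 5 ('f'): window [0,5] length 6 -- new best
Longest substring with no repeats: "bcehdf" with length 6

6


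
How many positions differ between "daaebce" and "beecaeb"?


Comparing "daaebce" and "beecaeb" position by position:
  Position 0: 'd' vs 'b' => DIFFER
  Position 1: 'a' vs 'e' => DIFFER
  Position 2: 'a' vs 'e' => DIFFER
  Position 3: 'e' vs 'c' => DIFFER
  Position 4: 'b' vs 'a' => DIFFER
  Position 5: 'c' vs 'e' => DIFFER
  Position 6: 'e' vs 'b' => DIFFER
Positions that differ: 7

7


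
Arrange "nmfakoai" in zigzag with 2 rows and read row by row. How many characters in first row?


Zigzag "nmfakoai" into 2 rows:
Placing characters:
  'n' => row 0
  'm' => row 1
  'f' => row 0
  'a' => row 1
  'k' => row 0
  'o' => row 1
  'a' => row 0
  'i' => row 1
Rows:
  Row 0: "nfka"
  Row 1: "maoi"
First row length: 4

4


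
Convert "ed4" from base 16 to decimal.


Input: "ed4" in base 16
Positional expansion:
  Digit 'e' (value 14) x 16^2 = 3584
  Digit 'd' (value 13) x 16^1 = 208
  Digit '4' (value 4) x 16^0 = 4
Sum = 3796

3796


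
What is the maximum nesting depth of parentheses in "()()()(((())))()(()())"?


Input: "()()()(((())))()(()())"
Tracking depth:
  Position 0 '(': depth becomes 1
  Position 1 ')': depth becomes 0
  Position 2 '(': depth becomes 1
  Position 3 ')': depth becomes 0
  Position 4 '(': depth becomes 1
  Position 5 ')': depth becomes 0
  Position 6 '(': depth becomes 1
  Position 7 '(': depth becomes 2
  Position 8 '(': depth becomes 3
  Position 9 '(': depth becomes 4
  Position 10 ')': depth becomes 3
  Position 11 ')': depth becomes 2
  Position 12 ')': depth becomes 1
  Position 13 ')': depth becomes 0
  Position 14 '(': depth becomes 1
  Position 15 ')': depth becomes 0
  Position 16 '(': depth becomes 1
  Position 17 '(': depth becomes 2
  Position 18 ')': depth becomes 1
  Position 19 '(': depth becomes 2
  Position 20 ')': depth becomes 1
  Position 21 ')': depth becomes 0
Maximum depth reached: 4

4


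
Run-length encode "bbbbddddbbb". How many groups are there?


Input: bbbbddddbbb
Scanning for consecutive runs:
  Group 1: 'b' x 4 (positions 0-3)
  Group 2: 'd' x 4 (positions 4-7)
  Group 3: 'b' x 3 (positions 8-10)
Total groups: 3

3


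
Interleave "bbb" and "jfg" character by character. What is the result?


Interleaving "bbb" and "jfg":
  Position 0: 'b' from first, 'j' from second => "bj"
  Position 1: 'b' from first, 'f' from second => "bf"
  Position 2: 'b' from first, 'g' from second => "bg"
Result: bjbfbg

bjbfbg


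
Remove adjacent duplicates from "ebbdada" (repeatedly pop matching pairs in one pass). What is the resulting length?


Input: ebbdada
Stack-based adjacent duplicate removal:
  Read 'e': push. Stack: e
  Read 'b': push. Stack: eb
  Read 'b': matches stack top 'b' => pop. Stack: e
  Read 'd': push. Stack: ed
  Read 'a': push. Stack: eda
  Read 'd': push. Stack: edad
  Read 'a': push. Stack: edada
Final stack: "edada" (length 5)

5


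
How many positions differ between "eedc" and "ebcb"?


Comparing "eedc" and "ebcb" position by position:
  Position 0: 'e' vs 'e' => same
  Position 1: 'e' vs 'b' => DIFFER
  Position 2: 'd' vs 'c' => DIFFER
  Position 3: 'c' vs 'b' => DIFFER
Positions that differ: 3

3


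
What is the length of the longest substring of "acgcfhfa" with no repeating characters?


Input: "acgcfhfa"
Sliding window (track last position of each char):
  Position 0 ('a'): window [0,0] length 1 -- new best
  Position 1 ('c'): window [0,1] length 2 -- new best
  Position 2 ('g'): window [0,2] length 3 -- new best
  Position 3 ('c'): repeat (last at 1), move window start to 2
  Position 3 ('c'): window [2,3] length 2
  Position 4 ('f'): window [2,4] length 3
  Position 5 ('h'): window [2,5] length 4 -- new best
  Position 6 ('f'): repeat (last at 4), move window start to 5
  Position 6 ('f'): window [5,6] length 2
  Position 7 ('a'): window [5,7] length 3
Longest substring with no repeats: "gcfh" with length 4

4


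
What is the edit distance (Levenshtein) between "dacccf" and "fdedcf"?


Computing edit distance: "dacccf" -> "fdedcf"
DP table:
           f    d    e    d    c    f
      0    1    2    3    4    5    6
  d   1    1    1    2    3    4    5
  a   2    2    2    2    3    4    5
  c   3    3    3    3    3    3    4
  c   4    4    4    4    4    3    4
  c   5    5    5    5    5    4    4
  f   6    5    6    6    6    5    4
Edit distance = dp[6][6] = 4

4


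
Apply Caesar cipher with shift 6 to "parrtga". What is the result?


Caesar cipher: shift "parrtga" by 6
  'p' (pos 15) + 6 = pos 21 = 'v'
  'a' (pos 0) + 6 = pos 6 = 'g'
  'r' (pos 17) + 6 = pos 23 = 'x'
  'r' (pos 17) + 6 = pos 23 = 'x'
  't' (pos 19) + 6 = pos 25 = 'z'
  'g' (pos 6) + 6 = pos 12 = 'm'
  'a' (pos 0) + 6 = pos 6 = 'g'
Result: vgxxzmg

vgxxzmg


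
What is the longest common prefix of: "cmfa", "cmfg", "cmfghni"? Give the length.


Words: cmfa, cmfg, cmfghni
  Position 0: all 'c' => match
  Position 1: all 'm' => match
  Position 2: all 'f' => match
  Position 3: ('a', 'g', 'g') => mismatch, stop
LCP = "cmf" (length 3)

3


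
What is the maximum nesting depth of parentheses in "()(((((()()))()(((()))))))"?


Input: "()(((((()()))()(((()))))))"
Tracking depth:
  Position 0 '(': depth becomes 1
  Position 1 ')': depth becomes 0
  Position 2 '(': depth becomes 1
  Position 3 '(': depth becomes 2
  Position 4 '(': depth becomes 3
  Position 5 '(': depth becomes 4
  Position 6 '(': depth becomes 5
  Position 7 '(': depth becomes 6
  Position 8 ')': depth becomes 5
  Position 9 '(': depth becomes 6
  Position 10 ')': depth becomes 5
  Position 11 ')': depth becomes 4
  Position 12 ')': depth becomes 3
  Position 13 '(': depth becomes 4
  Position 14 ')': depth becomes 3
  Position 15 '(': depth becomes 4
  Position 16 '(': depth becomes 5
  Position 17 '(': depth becomes 6
  Position 18 '(': depth becomes 7
  Position 19 ')': depth becomes 6
  Position 20 ')': depth becomes 5
  Position 21 ')': depth becomes 4
  Position 22 ')': depth becomes 3
  Position 23 ')': depth becomes 2
  Position 24 ')': depth becomes 1
  Position 25 ')': depth becomes 0
Maximum depth reached: 7

7


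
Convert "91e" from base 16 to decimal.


Input: "91e" in base 16
Positional expansion:
  Digit '9' (value 9) x 16^2 = 2304
  Digit '1' (value 1) x 16^1 = 16
  Digit 'e' (value 14) x 16^0 = 14
Sum = 2334

2334


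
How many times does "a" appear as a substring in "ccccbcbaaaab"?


Searching for "a" in "ccccbcbaaaab"
Scanning each position:
  Position 0: "c" => no
  Position 1: "c" => no
  Position 2: "c" => no
  Position 3: "c" => no
  Position 4: "b" => no
  Position 5: "c" => no
  Position 6: "b" => no
  Position 7: "a" => MATCH
  Position 8: "a" => MATCH
  Position 9: "a" => MATCH
  Position 10: "a" => MATCH
  Position 11: "b" => no
Total occurrences: 4

4


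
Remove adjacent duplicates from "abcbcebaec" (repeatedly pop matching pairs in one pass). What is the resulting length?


Input: abcbcebaec
Stack-based adjacent duplicate removal:
  Read 'a': push. Stack: a
  Read 'b': push. Stack: ab
  Read 'c': push. Stack: abc
  Read 'b': push. Stack: abcb
  Read 'c': push. Stack: abcbc
  Read 'e': push. Stack: abcbce
  Read 'b': push. Stack: abcbceb
  Read 'a': push. Stack: abcbceba
  Read 'e': push. Stack: abcbcebae
  Read 'c': push. Stack: abcbcebaec
Final stack: "abcbcebaec" (length 10)

10


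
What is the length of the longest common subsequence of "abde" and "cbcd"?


LCS of "abde" and "cbcd"
DP table:
           c    b    c    d
      0    0    0    0    0
  a   0    0    0    0    0
  b   0    0    1    1    1
  d   0    0    1    1    2
  e   0    0    1    1    2
LCS length = dp[4][4] = 2

2


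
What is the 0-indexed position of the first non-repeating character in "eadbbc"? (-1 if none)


Input: eadbbc
Character frequencies:
  'a': 1
  'b': 2
  'c': 1
  'd': 1
  'e': 1
Scanning left to right for freq == 1:
  Position 0 ('e'): unique! => answer = 0

0


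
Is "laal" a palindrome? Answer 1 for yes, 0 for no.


Input: laal
Reversed: laal
  Compare pos 0 ('l') with pos 3 ('l'): match
  Compare pos 1 ('a') with pos 2 ('a'): match
Result: palindrome

1


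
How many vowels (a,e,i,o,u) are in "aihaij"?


Input: aihaij
Checking each character:
  'a' at position 0: vowel (running total: 1)
  'i' at position 1: vowel (running total: 2)
  'h' at position 2: consonant
  'a' at position 3: vowel (running total: 3)
  'i' at position 4: vowel (running total: 4)
  'j' at position 5: consonant
Total vowels: 4

4


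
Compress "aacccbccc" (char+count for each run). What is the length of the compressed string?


Input: aacccbccc
Runs:
  'a' x 2 => "a2"
  'c' x 3 => "c3"
  'b' x 1 => "b1"
  'c' x 3 => "c3"
Compressed: "a2c3b1c3"
Compressed length: 8

8


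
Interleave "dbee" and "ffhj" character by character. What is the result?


Interleaving "dbee" and "ffhj":
  Position 0: 'd' from first, 'f' from second => "df"
  Position 1: 'b' from first, 'f' from second => "bf"
  Position 2: 'e' from first, 'h' from second => "eh"
  Position 3: 'e' from first, 'j' from second => "ej"
Result: dfbfehej

dfbfehej


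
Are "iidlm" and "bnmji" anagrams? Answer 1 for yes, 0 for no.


Strings: "iidlm", "bnmji"
Sorted first:  diilm
Sorted second: bijmn
Differ at position 0: 'd' vs 'b' => not anagrams

0


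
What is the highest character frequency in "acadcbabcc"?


Input: acadcbabcc
Character counts:
  'a': 3
  'b': 2
  'c': 4
  'd': 1
Maximum frequency: 4

4


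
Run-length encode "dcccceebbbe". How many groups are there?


Input: dcccceebbbe
Scanning for consecutive runs:
  Group 1: 'd' x 1 (positions 0-0)
  Group 2: 'c' x 4 (positions 1-4)
  Group 3: 'e' x 2 (positions 5-6)
  Group 4: 'b' x 3 (positions 7-9)
  Group 5: 'e' x 1 (positions 10-10)
Total groups: 5

5


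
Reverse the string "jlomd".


Input: jlomd
Reading characters right to left:
  Position 4: 'd'
  Position 3: 'm'
  Position 2: 'o'
  Position 1: 'l'
  Position 0: 'j'
Reversed: dmolj

dmolj


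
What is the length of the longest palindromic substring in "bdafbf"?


Input: "bdafbf"
Checking substrings for palindromes:
  [3:6] "fbf" (len 3) => palindrome
Longest palindromic substring: "fbf" with length 3

3


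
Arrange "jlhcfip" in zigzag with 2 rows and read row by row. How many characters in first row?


Zigzag "jlhcfip" into 2 rows:
Placing characters:
  'j' => row 0
  'l' => row 1
  'h' => row 0
  'c' => row 1
  'f' => row 0
  'i' => row 1
  'p' => row 0
Rows:
  Row 0: "jhfp"
  Row 1: "lci"
First row length: 4

4


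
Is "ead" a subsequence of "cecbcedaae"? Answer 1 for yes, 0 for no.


Check if "ead" is a subsequence of "cecbcedaae"
Greedy scan:
  Position 0 ('c'): no match needed
  Position 1 ('e'): matches sub[0] = 'e'
  Position 2 ('c'): no match needed
  Position 3 ('b'): no match needed
  Position 4 ('c'): no match needed
  Position 5 ('e'): no match needed
  Position 6 ('d'): no match needed
  Position 7 ('a'): matches sub[1] = 'a'
  Position 8 ('a'): no match needed
  Position 9 ('e'): no match needed
Only matched 2/3 characters => not a subsequence

0


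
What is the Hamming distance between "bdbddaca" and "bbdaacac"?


Comparing "bdbddaca" and "bbdaacac" position by position:
  Position 0: 'b' vs 'b' => same
  Position 1: 'd' vs 'b' => differ
  Position 2: 'b' vs 'd' => differ
  Position 3: 'd' vs 'a' => differ
  Position 4: 'd' vs 'a' => differ
  Position 5: 'a' vs 'c' => differ
  Position 6: 'c' vs 'a' => differ
  Position 7: 'a' vs 'c' => differ
Total differences (Hamming distance): 7

7


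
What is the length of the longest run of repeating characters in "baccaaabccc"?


Input: "baccaaabccc"
Scanning for longest run:
  Position 1 ('a'): new char, reset run to 1
  Position 2 ('c'): new char, reset run to 1
  Position 3 ('c'): continues run of 'c', length=2
  Position 4 ('a'): new char, reset run to 1
  Position 5 ('a'): continues run of 'a', length=2
  Position 6 ('a'): continues run of 'a', length=3
  Position 7 ('b'): new char, reset run to 1
  Position 8 ('c'): new char, reset run to 1
  Position 9 ('c'): continues run of 'c', length=2
  Position 10 ('c'): continues run of 'c', length=3
Longest run: 'a' with length 3

3


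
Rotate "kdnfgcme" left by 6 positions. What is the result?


Input: "kdnfgcme", rotate left by 6
First 6 characters: "kdnfgc"
Remaining characters: "me"
Concatenate remaining + first: "me" + "kdnfgc" = "mekdnfgc"

mekdnfgc


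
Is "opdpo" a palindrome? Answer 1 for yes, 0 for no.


Input: opdpo
Reversed: opdpo
  Compare pos 0 ('o') with pos 4 ('o'): match
  Compare pos 1 ('p') with pos 3 ('p'): match
Result: palindrome

1


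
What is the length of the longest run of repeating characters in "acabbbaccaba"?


Input: "acabbbaccaba"
Scanning for longest run:
  Position 1 ('c'): new char, reset run to 1
  Position 2 ('a'): new char, reset run to 1
  Position 3 ('b'): new char, reset run to 1
  Position 4 ('b'): continues run of 'b', length=2
  Position 5 ('b'): continues run of 'b', length=3
  Position 6 ('a'): new char, reset run to 1
  Position 7 ('c'): new char, reset run to 1
  Position 8 ('c'): continues run of 'c', length=2
  Position 9 ('a'): new char, reset run to 1
  Position 10 ('b'): new char, reset run to 1
  Position 11 ('a'): new char, reset run to 1
Longest run: 'b' with length 3

3


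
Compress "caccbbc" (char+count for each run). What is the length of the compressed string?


Input: caccbbc
Runs:
  'c' x 1 => "c1"
  'a' x 1 => "a1"
  'c' x 2 => "c2"
  'b' x 2 => "b2"
  'c' x 1 => "c1"
Compressed: "c1a1c2b2c1"
Compressed length: 10

10


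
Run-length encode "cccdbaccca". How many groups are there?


Input: cccdbaccca
Scanning for consecutive runs:
  Group 1: 'c' x 3 (positions 0-2)
  Group 2: 'd' x 1 (positions 3-3)
  Group 3: 'b' x 1 (positions 4-4)
  Group 4: 'a' x 1 (positions 5-5)
  Group 5: 'c' x 3 (positions 6-8)
  Group 6: 'a' x 1 (positions 9-9)
Total groups: 6

6


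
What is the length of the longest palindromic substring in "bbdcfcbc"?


Input: "bbdcfcbc"
Checking substrings for palindromes:
  [3:6] "cfc" (len 3) => palindrome
  [5:8] "cbc" (len 3) => palindrome
  [0:2] "bb" (len 2) => palindrome
Longest palindromic substring: "cfc" with length 3

3


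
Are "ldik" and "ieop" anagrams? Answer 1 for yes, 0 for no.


Strings: "ldik", "ieop"
Sorted first:  dikl
Sorted second: eiop
Differ at position 0: 'd' vs 'e' => not anagrams

0


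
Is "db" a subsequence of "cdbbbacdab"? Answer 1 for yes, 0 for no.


Check if "db" is a subsequence of "cdbbbacdab"
Greedy scan:
  Position 0 ('c'): no match needed
  Position 1 ('d'): matches sub[0] = 'd'
  Position 2 ('b'): matches sub[1] = 'b'
  Position 3 ('b'): no match needed
  Position 4 ('b'): no match needed
  Position 5 ('a'): no match needed
  Position 6 ('c'): no match needed
  Position 7 ('d'): no match needed
  Position 8 ('a'): no match needed
  Position 9 ('b'): no match needed
All 2 characters matched => is a subsequence

1


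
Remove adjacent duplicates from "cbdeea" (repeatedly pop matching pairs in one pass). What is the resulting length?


Input: cbdeea
Stack-based adjacent duplicate removal:
  Read 'c': push. Stack: c
  Read 'b': push. Stack: cb
  Read 'd': push. Stack: cbd
  Read 'e': push. Stack: cbde
  Read 'e': matches stack top 'e' => pop. Stack: cbd
  Read 'a': push. Stack: cbda
Final stack: "cbda" (length 4)

4


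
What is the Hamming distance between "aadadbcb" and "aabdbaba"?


Comparing "aadadbcb" and "aabdbaba" position by position:
  Position 0: 'a' vs 'a' => same
  Position 1: 'a' vs 'a' => same
  Position 2: 'd' vs 'b' => differ
  Position 3: 'a' vs 'd' => differ
  Position 4: 'd' vs 'b' => differ
  Position 5: 'b' vs 'a' => differ
  Position 6: 'c' vs 'b' => differ
  Position 7: 'b' vs 'a' => differ
Total differences (Hamming distance): 6

6


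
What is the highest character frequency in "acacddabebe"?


Input: acacddabebe
Character counts:
  'a': 3
  'b': 2
  'c': 2
  'd': 2
  'e': 2
Maximum frequency: 3

3


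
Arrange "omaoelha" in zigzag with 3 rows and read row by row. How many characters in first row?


Zigzag "omaoelha" into 3 rows:
Placing characters:
  'o' => row 0
  'm' => row 1
  'a' => row 2
  'o' => row 1
  'e' => row 0
  'l' => row 1
  'h' => row 2
  'a' => row 1
Rows:
  Row 0: "oe"
  Row 1: "mola"
  Row 2: "ah"
First row length: 2

2


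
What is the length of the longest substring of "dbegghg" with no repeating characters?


Input: "dbegghg"
Sliding window (track last position of each char):
  Position 0 ('d'): window [0,0] length 1 -- new best
  Position 1 ('b'): window [0,1] length 2 -- new best
  Position 2 ('e'): window [0,2] length 3 -- new best
  Position 3 ('g'): window [0,3] length 4 -- new best
  Position 4 ('g'): repeat (last at 3), move window start to 4
  Position 4 ('g'): window [4,4] length 1
  Position 5 ('h'): window [4,5] length 2
  Position 6 ('g'): repeat (last at 4), move window start to 5
  Position 6 ('g'): window [5,6] length 2
Longest substring with no repeats: "dbeg" with length 4

4


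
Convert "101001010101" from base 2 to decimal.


Input: "101001010101" in base 2
Positional expansion:
  Digit '1' (value 1) x 2^11 = 2048
  Digit '0' (value 0) x 2^10 = 0
  Digit '1' (value 1) x 2^9 = 512
  Digit '0' (value 0) x 2^8 = 0
  Digit '0' (value 0) x 2^7 = 0
  Digit '1' (value 1) x 2^6 = 64
  Digit '0' (value 0) x 2^5 = 0
  Digit '1' (value 1) x 2^4 = 16
  Digit '0' (value 0) x 2^3 = 0
  Digit '1' (value 1) x 2^2 = 4
  Digit '0' (value 0) x 2^1 = 0
  Digit '1' (value 1) x 2^0 = 1
Sum = 2645

2645


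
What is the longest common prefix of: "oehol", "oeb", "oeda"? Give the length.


Words: oehol, oeb, oeda
  Position 0: all 'o' => match
  Position 1: all 'e' => match
  Position 2: ('h', 'b', 'd') => mismatch, stop
LCP = "oe" (length 2)

2


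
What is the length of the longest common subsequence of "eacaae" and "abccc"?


LCS of "eacaae" and "abccc"
DP table:
           a    b    c    c    c
      0    0    0    0    0    0
  e   0    0    0    0    0    0
  a   0    1    1    1    1    1
  c   0    1    1    2    2    2
  a   0    1    1    2    2    2
  a   0    1    1    2    2    2
  e   0    1    1    2    2    2
LCS length = dp[6][5] = 2

2


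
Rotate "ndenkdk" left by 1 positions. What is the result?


Input: "ndenkdk", rotate left by 1
First 1 characters: "n"
Remaining characters: "denkdk"
Concatenate remaining + first: "denkdk" + "n" = "denkdkn"

denkdkn


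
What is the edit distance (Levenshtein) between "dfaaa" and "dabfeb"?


Computing edit distance: "dfaaa" -> "dabfeb"
DP table:
           d    a    b    f    e    b
      0    1    2    3    4    5    6
  d   1    0    1    2    3    4    5
  f   2    1    1    2    2    3    4
  a   3    2    1    2    3    3    4
  a   4    3    2    2    3    4    4
  a   5    4    3    3    3    4    5
Edit distance = dp[5][6] = 5

5


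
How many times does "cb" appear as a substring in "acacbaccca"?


Searching for "cb" in "acacbaccca"
Scanning each position:
  Position 0: "ac" => no
  Position 1: "ca" => no
  Position 2: "ac" => no
  Position 3: "cb" => MATCH
  Position 4: "ba" => no
  Position 5: "ac" => no
  Position 6: "cc" => no
  Position 7: "cc" => no
  Position 8: "ca" => no
Total occurrences: 1

1


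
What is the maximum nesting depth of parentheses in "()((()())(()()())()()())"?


Input: "()((()())(()()())()()())"
Tracking depth:
  Position 0 '(': depth becomes 1
  Position 1 ')': depth becomes 0
  Position 2 '(': depth becomes 1
  Position 3 '(': depth becomes 2
  Position 4 '(': depth becomes 3
  Position 5 ')': depth becomes 2
  Position 6 '(': depth becomes 3
  Position 7 ')': depth becomes 2
  Position 8 ')': depth becomes 1
  Position 9 '(': depth becomes 2
  Position 10 '(': depth becomes 3
  Position 11 ')': depth becomes 2
  Position 12 '(': depth becomes 3
  Position 13 ')': depth becomes 2
  Position 14 '(': depth becomes 3
  Position 15 ')': depth becomes 2
  Position 16 ')': depth becomes 1
  Position 17 '(': depth becomes 2
  Position 18 ')': depth becomes 1
  Position 19 '(': depth becomes 2
  Position 20 ')': depth becomes 1
  Position 21 '(': depth becomes 2
  Position 22 ')': depth becomes 1
  Position 23 ')': depth becomes 0
Maximum depth reached: 3

3


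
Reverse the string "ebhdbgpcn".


Input: ebhdbgpcn
Reading characters right to left:
  Position 8: 'n'
  Position 7: 'c'
  Position 6: 'p'
  Position 5: 'g'
  Position 4: 'b'
  Position 3: 'd'
  Position 2: 'h'
  Position 1: 'b'
  Position 0: 'e'
Reversed: ncpgbdhbe

ncpgbdhbe


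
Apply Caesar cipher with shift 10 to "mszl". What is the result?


Caesar cipher: shift "mszl" by 10
  'm' (pos 12) + 10 = pos 22 = 'w'
  's' (pos 18) + 10 = pos 2 = 'c'
  'z' (pos 25) + 10 = pos 9 = 'j'
  'l' (pos 11) + 10 = pos 21 = 'v'
Result: wcjv

wcjv


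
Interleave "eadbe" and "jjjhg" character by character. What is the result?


Interleaving "eadbe" and "jjjhg":
  Position 0: 'e' from first, 'j' from second => "ej"
  Position 1: 'a' from first, 'j' from second => "aj"
  Position 2: 'd' from first, 'j' from second => "dj"
  Position 3: 'b' from first, 'h' from second => "bh"
  Position 4: 'e' from first, 'g' from second => "eg"
Result: ejajdjbheg

ejajdjbheg


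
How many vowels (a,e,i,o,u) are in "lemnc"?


Input: lemnc
Checking each character:
  'l' at position 0: consonant
  'e' at position 1: vowel (running total: 1)
  'm' at position 2: consonant
  'n' at position 3: consonant
  'c' at position 4: consonant
Total vowels: 1

1


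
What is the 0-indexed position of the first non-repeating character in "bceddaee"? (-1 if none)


Input: bceddaee
Character frequencies:
  'a': 1
  'b': 1
  'c': 1
  'd': 2
  'e': 3
Scanning left to right for freq == 1:
  Position 0 ('b'): unique! => answer = 0

0


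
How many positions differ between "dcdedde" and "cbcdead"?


Comparing "dcdedde" and "cbcdead" position by position:
  Position 0: 'd' vs 'c' => DIFFER
  Position 1: 'c' vs 'b' => DIFFER
  Position 2: 'd' vs 'c' => DIFFER
  Position 3: 'e' vs 'd' => DIFFER
  Position 4: 'd' vs 'e' => DIFFER
  Position 5: 'd' vs 'a' => DIFFER
  Position 6: 'e' vs 'd' => DIFFER
Positions that differ: 7

7


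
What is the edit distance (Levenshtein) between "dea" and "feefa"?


Computing edit distance: "dea" -> "feefa"
DP table:
           f    e    e    f    a
      0    1    2    3    4    5
  d   1    1    2    3    4    5
  e   2    2    1    2    3    4
  a   3    3    2    2    3    3
Edit distance = dp[3][5] = 3

3


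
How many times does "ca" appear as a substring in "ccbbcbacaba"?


Searching for "ca" in "ccbbcbacaba"
Scanning each position:
  Position 0: "cc" => no
  Position 1: "cb" => no
  Position 2: "bb" => no
  Position 3: "bc" => no
  Position 4: "cb" => no
  Position 5: "ba" => no
  Position 6: "ac" => no
  Position 7: "ca" => MATCH
  Position 8: "ab" => no
  Position 9: "ba" => no
Total occurrences: 1

1


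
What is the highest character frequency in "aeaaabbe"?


Input: aeaaabbe
Character counts:
  'a': 4
  'b': 2
  'e': 2
Maximum frequency: 4

4


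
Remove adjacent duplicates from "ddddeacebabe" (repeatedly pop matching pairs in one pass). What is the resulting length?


Input: ddddeacebabe
Stack-based adjacent duplicate removal:
  Read 'd': push. Stack: d
  Read 'd': matches stack top 'd' => pop. Stack: (empty)
  Read 'd': push. Stack: d
  Read 'd': matches stack top 'd' => pop. Stack: (empty)
  Read 'e': push. Stack: e
  Read 'a': push. Stack: ea
  Read 'c': push. Stack: eac
  Read 'e': push. Stack: eace
  Read 'b': push. Stack: eaceb
  Read 'a': push. Stack: eaceba
  Read 'b': push. Stack: eacebab
  Read 'e': push. Stack: eacebabe
Final stack: "eacebabe" (length 8)

8


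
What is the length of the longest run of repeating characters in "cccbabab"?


Input: "cccbabab"
Scanning for longest run:
  Position 1 ('c'): continues run of 'c', length=2
  Position 2 ('c'): continues run of 'c', length=3
  Position 3 ('b'): new char, reset run to 1
  Position 4 ('a'): new char, reset run to 1
  Position 5 ('b'): new char, reset run to 1
  Position 6 ('a'): new char, reset run to 1
  Position 7 ('b'): new char, reset run to 1
Longest run: 'c' with length 3

3


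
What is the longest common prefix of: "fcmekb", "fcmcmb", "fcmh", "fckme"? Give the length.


Words: fcmekb, fcmcmb, fcmh, fckme
  Position 0: all 'f' => match
  Position 1: all 'c' => match
  Position 2: ('m', 'm', 'm', 'k') => mismatch, stop
LCP = "fc" (length 2)

2


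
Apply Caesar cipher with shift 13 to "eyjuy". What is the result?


Caesar cipher: shift "eyjuy" by 13
  'e' (pos 4) + 13 = pos 17 = 'r'
  'y' (pos 24) + 13 = pos 11 = 'l'
  'j' (pos 9) + 13 = pos 22 = 'w'
  'u' (pos 20) + 13 = pos 7 = 'h'
  'y' (pos 24) + 13 = pos 11 = 'l'
Result: rlwhl

rlwhl


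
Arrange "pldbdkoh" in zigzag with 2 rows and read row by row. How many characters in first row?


Zigzag "pldbdkoh" into 2 rows:
Placing characters:
  'p' => row 0
  'l' => row 1
  'd' => row 0
  'b' => row 1
  'd' => row 0
  'k' => row 1
  'o' => row 0
  'h' => row 1
Rows:
  Row 0: "pddo"
  Row 1: "lbkh"
First row length: 4

4


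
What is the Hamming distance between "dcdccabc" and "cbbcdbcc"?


Comparing "dcdccabc" and "cbbcdbcc" position by position:
  Position 0: 'd' vs 'c' => differ
  Position 1: 'c' vs 'b' => differ
  Position 2: 'd' vs 'b' => differ
  Position 3: 'c' vs 'c' => same
  Position 4: 'c' vs 'd' => differ
  Position 5: 'a' vs 'b' => differ
  Position 6: 'b' vs 'c' => differ
  Position 7: 'c' vs 'c' => same
Total differences (Hamming distance): 6

6


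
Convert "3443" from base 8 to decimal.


Input: "3443" in base 8
Positional expansion:
  Digit '3' (value 3) x 8^3 = 1536
  Digit '4' (value 4) x 8^2 = 256
  Digit '4' (value 4) x 8^1 = 32
  Digit '3' (value 3) x 8^0 = 3
Sum = 1827

1827


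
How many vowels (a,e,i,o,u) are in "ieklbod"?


Input: ieklbod
Checking each character:
  'i' at position 0: vowel (running total: 1)
  'e' at position 1: vowel (running total: 2)
  'k' at position 2: consonant
  'l' at position 3: consonant
  'b' at position 4: consonant
  'o' at position 5: vowel (running total: 3)
  'd' at position 6: consonant
Total vowels: 3

3


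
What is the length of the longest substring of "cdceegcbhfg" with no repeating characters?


Input: "cdceegcbhfg"
Sliding window (track last position of each char):
  Position 0 ('c'): window [0,0] length 1 -- new best
  Position 1 ('d'): window [0,1] length 2 -- new best
  Position 2 ('c'): repeat (last at 0), move window start to 1
  Position 2 ('c'): window [1,2] length 2
  Position 3 ('e'): window [1,3] length 3 -- new best
  Position 4 ('e'): repeat (last at 3), move window start to 4
  Position 4 ('e'): window [4,4] length 1
  Position 5 ('g'): window [4,5] length 2
  Position 6 ('c'): window [4,6] length 3
  Position 7 ('b'): window [4,7] length 4 -- new best
  Position 8 ('h'): window [4,8] length 5 -- new best
  Position 9 ('f'): window [4,9] length 6 -- new best
  Position 10 ('g'): repeat (last at 5), move window start to 6
  Position 10 ('g'): window [6,10] length 5
Longest substring with no repeats: "egcbhf" with length 6

6


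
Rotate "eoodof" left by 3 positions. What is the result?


Input: "eoodof", rotate left by 3
First 3 characters: "eoo"
Remaining characters: "dof"
Concatenate remaining + first: "dof" + "eoo" = "dofeoo"

dofeoo


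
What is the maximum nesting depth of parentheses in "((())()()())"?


Input: "((())()()())"
Tracking depth:
  Position 0 '(': depth becomes 1
  Position 1 '(': depth becomes 2
  Position 2 '(': depth becomes 3
  Position 3 ')': depth becomes 2
  Position 4 ')': depth becomes 1
  Position 5 '(': depth becomes 2
  Position 6 ')': depth becomes 1
  Position 7 '(': depth becomes 2
  Position 8 ')': depth becomes 1
  Position 9 '(': depth becomes 2
  Position 10 ')': depth becomes 1
  Position 11 ')': depth becomes 0
Maximum depth reached: 3

3


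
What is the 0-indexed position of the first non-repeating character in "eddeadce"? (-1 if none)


Input: eddeadce
Character frequencies:
  'a': 1
  'c': 1
  'd': 3
  'e': 3
Scanning left to right for freq == 1:
  Position 0 ('e'): freq=3, skip
  Position 1 ('d'): freq=3, skip
  Position 2 ('d'): freq=3, skip
  Position 3 ('e'): freq=3, skip
  Position 4 ('a'): unique! => answer = 4

4


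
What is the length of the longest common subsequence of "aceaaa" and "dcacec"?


LCS of "aceaaa" and "dcacec"
DP table:
           d    c    a    c    e    c
      0    0    0    0    0    0    0
  a   0    0    0    1    1    1    1
  c   0    0    1    1    2    2    2
  e   0    0    1    1    2    3    3
  a   0    0    1    2    2    3    3
  a   0    0    1    2    2    3    3
  a   0    0    1    2    2    3    3
LCS length = dp[6][6] = 3

3


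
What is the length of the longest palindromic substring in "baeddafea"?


Input: "baeddafea"
Checking substrings for palindromes:
  [3:5] "dd" (len 2) => palindrome
Longest palindromic substring: "dd" with length 2

2


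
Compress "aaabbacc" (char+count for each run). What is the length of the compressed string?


Input: aaabbacc
Runs:
  'a' x 3 => "a3"
  'b' x 2 => "b2"
  'a' x 1 => "a1"
  'c' x 2 => "c2"
Compressed: "a3b2a1c2"
Compressed length: 8

8


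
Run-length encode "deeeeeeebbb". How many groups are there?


Input: deeeeeeebbb
Scanning for consecutive runs:
  Group 1: 'd' x 1 (positions 0-0)
  Group 2: 'e' x 7 (positions 1-7)
  Group 3: 'b' x 3 (positions 8-10)
Total groups: 3

3


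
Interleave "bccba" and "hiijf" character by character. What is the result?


Interleaving "bccba" and "hiijf":
  Position 0: 'b' from first, 'h' from second => "bh"
  Position 1: 'c' from first, 'i' from second => "ci"
  Position 2: 'c' from first, 'i' from second => "ci"
  Position 3: 'b' from first, 'j' from second => "bj"
  Position 4: 'a' from first, 'f' from second => "af"
Result: bhcicibjaf

bhcicibjaf


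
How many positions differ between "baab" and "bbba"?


Comparing "baab" and "bbba" position by position:
  Position 0: 'b' vs 'b' => same
  Position 1: 'a' vs 'b' => DIFFER
  Position 2: 'a' vs 'b' => DIFFER
  Position 3: 'b' vs 'a' => DIFFER
Positions that differ: 3

3


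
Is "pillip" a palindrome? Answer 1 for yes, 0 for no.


Input: pillip
Reversed: pillip
  Compare pos 0 ('p') with pos 5 ('p'): match
  Compare pos 1 ('i') with pos 4 ('i'): match
  Compare pos 2 ('l') with pos 3 ('l'): match
Result: palindrome

1


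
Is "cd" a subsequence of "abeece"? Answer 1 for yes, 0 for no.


Check if "cd" is a subsequence of "abeece"
Greedy scan:
  Position 0 ('a'): no match needed
  Position 1 ('b'): no match needed
  Position 2 ('e'): no match needed
  Position 3 ('e'): no match needed
  Position 4 ('c'): matches sub[0] = 'c'
  Position 5 ('e'): no match needed
Only matched 1/2 characters => not a subsequence

0


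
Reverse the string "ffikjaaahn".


Input: ffikjaaahn
Reading characters right to left:
  Position 9: 'n'
  Position 8: 'h'
  Position 7: 'a'
  Position 6: 'a'
  Position 5: 'a'
  Position 4: 'j'
  Position 3: 'k'
  Position 2: 'i'
  Position 1: 'f'
  Position 0: 'f'
Reversed: nhaaajkiff

nhaaajkiff


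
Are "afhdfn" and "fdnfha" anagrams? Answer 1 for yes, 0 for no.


Strings: "afhdfn", "fdnfha"
Sorted first:  adffhn
Sorted second: adffhn
Sorted forms match => anagrams

1


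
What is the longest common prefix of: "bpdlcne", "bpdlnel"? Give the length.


Words: bpdlcne, bpdlnel
  Position 0: all 'b' => match
  Position 1: all 'p' => match
  Position 2: all 'd' => match
  Position 3: all 'l' => match
  Position 4: ('c', 'n') => mismatch, stop
LCP = "bpdl" (length 4)

4


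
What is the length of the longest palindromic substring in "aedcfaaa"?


Input: "aedcfaaa"
Checking substrings for palindromes:
  [5:8] "aaa" (len 3) => palindrome
  [5:7] "aa" (len 2) => palindrome
  [6:8] "aa" (len 2) => palindrome
Longest palindromic substring: "aaa" with length 3

3


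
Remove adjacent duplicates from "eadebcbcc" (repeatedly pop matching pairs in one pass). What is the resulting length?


Input: eadebcbcc
Stack-based adjacent duplicate removal:
  Read 'e': push. Stack: e
  Read 'a': push. Stack: ea
  Read 'd': push. Stack: ead
  Read 'e': push. Stack: eade
  Read 'b': push. Stack: eadeb
  Read 'c': push. Stack: eadebc
  Read 'b': push. Stack: eadebcb
  Read 'c': push. Stack: eadebcbc
  Read 'c': matches stack top 'c' => pop. Stack: eadebcb
Final stack: "eadebcb" (length 7)

7
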